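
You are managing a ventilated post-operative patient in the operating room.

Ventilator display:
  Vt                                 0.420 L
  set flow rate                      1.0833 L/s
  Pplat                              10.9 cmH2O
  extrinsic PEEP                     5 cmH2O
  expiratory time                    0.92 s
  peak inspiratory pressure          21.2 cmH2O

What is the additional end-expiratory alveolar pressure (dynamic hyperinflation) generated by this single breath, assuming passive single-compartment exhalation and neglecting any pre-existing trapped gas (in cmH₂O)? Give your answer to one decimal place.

R = (PIP − Pplat)/V̇ = (21.2 − 10.9) / 1.0833 = 10.3/1.0833 = 9.508 cmH2O·s/L.
C = Vt/(Pplat − PEEP) = 420.0 / (10.9 − 5) = 420.0/5.9 = 71.186 mL/cmH2O.
τ = R × C = 9.508 × 0.07119 L/cmH2O = 0.6769 s.
Fraction remaining = e^(−Te/τ) = e^(−0.92/0.6769) = 0.2569; trapped volume = 420.0 × 0.2569 = 107.9 mL.
Additional alveolar pressure from trapping ≈ V_trapped / C = 107.9 / 71.186 = 1.516 cmH2O.

1.5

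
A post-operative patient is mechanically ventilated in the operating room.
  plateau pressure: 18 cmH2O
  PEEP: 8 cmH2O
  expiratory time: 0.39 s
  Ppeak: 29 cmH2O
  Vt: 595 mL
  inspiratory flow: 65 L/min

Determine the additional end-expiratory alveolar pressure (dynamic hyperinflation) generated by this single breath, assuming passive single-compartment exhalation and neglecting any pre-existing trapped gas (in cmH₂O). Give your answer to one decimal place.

Flow: 65 L/min ÷ 60 = 1.0833 L/s.
R = (PIP − Pplat)/V̇ = (29 − 18) / 1.0833 = 11.0/1.0833 = 10.154 cmH2O·s/L.
C = Vt/(Pplat − PEEP) = 595.0 / (18 − 8) = 595.0/10.0 = 59.5 mL/cmH2O.
τ = R × C = 10.154 × 0.0595 L/cmH2O = 0.6042 s.
Fraction remaining = e^(−Te/τ) = e^(−0.39/0.6042) = 0.5244; trapped volume = 595.0 × 0.5244 = 312.02 mL.
Additional alveolar pressure from trapping ≈ V_trapped / C = 312.02 / 59.5 = 5.244 cmH2O.

5.2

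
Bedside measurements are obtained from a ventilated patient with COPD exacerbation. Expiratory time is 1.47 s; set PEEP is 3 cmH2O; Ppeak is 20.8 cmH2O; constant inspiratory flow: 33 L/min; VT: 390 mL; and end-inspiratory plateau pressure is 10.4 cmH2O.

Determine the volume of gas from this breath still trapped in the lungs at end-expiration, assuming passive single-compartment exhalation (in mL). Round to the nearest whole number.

89

Flow: 33 L/min ÷ 60 = 0.55 L/s.
R = (PIP − Pplat)/V̇ = (20.8 − 10.4) / 0.55 = 10.4/0.55 = 18.909 cmH2O·s/L.
C = Vt/(Pplat − PEEP) = 390.0 / (10.4 − 3) = 390.0/7.4 = 52.703 mL/cmH2O.
τ = R × C = 18.909 × 0.0527 L/cmH2O = 0.9965 s.
Fraction remaining = e^(−Te/τ) = e^(−1.47/0.9965) = 0.2287.
Trapped volume = 390.0 × 0.2287 = 89.193 mL.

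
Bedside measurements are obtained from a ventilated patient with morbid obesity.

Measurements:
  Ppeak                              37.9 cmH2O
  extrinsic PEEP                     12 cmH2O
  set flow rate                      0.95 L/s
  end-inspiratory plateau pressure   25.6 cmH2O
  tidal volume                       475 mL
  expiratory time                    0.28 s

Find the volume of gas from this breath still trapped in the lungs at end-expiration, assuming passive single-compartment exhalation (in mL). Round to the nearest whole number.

256

R = (PIP − Pplat)/V̇ = (37.9 − 25.6) / 0.95 = 12.3/0.95 = 12.947 cmH2O·s/L.
C = Vt/(Pplat − PEEP) = 475.0 / (25.6 − 12) = 475.0/13.6 = 34.926 mL/cmH2O.
τ = R × C = 12.947 × 0.03493 L/cmH2O = 0.4522 s.
Fraction remaining = e^(−Te/τ) = e^(−0.28/0.4522) = 0.5384.
Trapped volume = 475.0 × 0.5384 = 255.74 mL.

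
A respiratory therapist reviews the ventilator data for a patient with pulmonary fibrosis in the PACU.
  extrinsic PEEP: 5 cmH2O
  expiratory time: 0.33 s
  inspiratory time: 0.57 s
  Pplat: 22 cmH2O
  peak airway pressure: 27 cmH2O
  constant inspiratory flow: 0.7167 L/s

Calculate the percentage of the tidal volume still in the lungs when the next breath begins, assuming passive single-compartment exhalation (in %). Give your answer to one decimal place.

14.0

Vt = flow × Ti = 0.7167 L/s × 0.57 s × 1000 mL/L = 408.52 mL.
R = (PIP − Pplat)/V̇ = (27 − 22) / 0.7167 = 5.0/0.7167 = 6.976 cmH2O·s/L.
C = Vt/(Pplat − PEEP) = 408.52 / (22 − 5) = 408.52/17.0 = 24.031 mL/cmH2O.
τ = R × C = 6.976 × 0.02403 L/cmH2O = 0.1676 s.
Fraction remaining at end-expiration = e^(−Te/τ) = e^(−0.33/0.1676) = 0.1396 → 13.96%.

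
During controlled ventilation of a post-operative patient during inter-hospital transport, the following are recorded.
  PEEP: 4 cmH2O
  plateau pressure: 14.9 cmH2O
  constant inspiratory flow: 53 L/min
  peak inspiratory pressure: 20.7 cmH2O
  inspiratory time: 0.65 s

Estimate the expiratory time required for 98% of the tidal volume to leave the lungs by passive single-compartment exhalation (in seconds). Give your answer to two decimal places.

Flow: 53 L/min ÷ 60 = 0.8833 L/s.
Vt = flow × Ti = 0.8833 L/s × 0.65 s × 1000 mL/L = 574.15 mL.
R = (PIP − Pplat)/V̇ = (20.7 − 14.9) / 0.8833 = 5.8/0.8833 = 6.566 cmH2O·s/L.
C = Vt/(Pplat − PEEP) = 574.15 / (14.9 − 4) = 574.15/10.9 = 52.674 mL/cmH2O.
τ = R × C = 6.566 × 0.05267 L/cmH2O = 0.3458 s.
t = −τ·ln(1 − 0.98) = −0.3458·ln(0.02) = 1.353 s.

1.35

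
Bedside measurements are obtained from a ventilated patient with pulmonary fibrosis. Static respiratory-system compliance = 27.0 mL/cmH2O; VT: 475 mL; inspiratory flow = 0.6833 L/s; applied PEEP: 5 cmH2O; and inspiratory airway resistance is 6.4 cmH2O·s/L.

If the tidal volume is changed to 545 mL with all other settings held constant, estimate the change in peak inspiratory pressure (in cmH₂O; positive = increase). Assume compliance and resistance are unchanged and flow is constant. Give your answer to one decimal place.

2.6

PIP = Vt/C + R·V̇ + PEEP (constant-flow equation of motion).
Only the elastic term changes: ΔPIP = ΔVt / C = (545 − 475) / 27.0 = 2.593 cmH2O.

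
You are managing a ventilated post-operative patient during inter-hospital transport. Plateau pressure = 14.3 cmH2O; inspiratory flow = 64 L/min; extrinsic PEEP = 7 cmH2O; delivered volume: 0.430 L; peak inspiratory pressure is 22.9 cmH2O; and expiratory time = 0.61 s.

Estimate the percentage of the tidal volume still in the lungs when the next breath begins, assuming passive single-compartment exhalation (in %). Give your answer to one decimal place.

Flow: 64 L/min ÷ 60 = 1.0667 L/s.
R = (PIP − Pplat)/V̇ = (22.9 − 14.3) / 1.0667 = 8.6/1.0667 = 8.062 cmH2O·s/L.
C = Vt/(Pplat − PEEP) = 430.0 / (14.3 − 7) = 430.0/7.3 = 58.904 mL/cmH2O.
τ = R × C = 8.062 × 0.0589 L/cmH2O = 0.4749 s.
Fraction remaining at end-expiration = e^(−Te/τ) = e^(−0.61/0.4749) = 0.2768 → 27.68%.

27.7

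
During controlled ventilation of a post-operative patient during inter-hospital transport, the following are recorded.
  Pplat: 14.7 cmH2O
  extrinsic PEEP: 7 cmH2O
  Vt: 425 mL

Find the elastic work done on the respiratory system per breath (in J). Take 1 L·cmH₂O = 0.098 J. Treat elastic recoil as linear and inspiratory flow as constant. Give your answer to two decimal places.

Elastic work ≈ ½ × (Pplat − PEEP) × Vt = 0.5 × (14.7 − 7) × 0.425 L = 0.5 × 7.7 × 0.425 = 1.636 L·cmH2O.
× 0.098 J/(L·cmH2O) → 0.1603 J.

0.16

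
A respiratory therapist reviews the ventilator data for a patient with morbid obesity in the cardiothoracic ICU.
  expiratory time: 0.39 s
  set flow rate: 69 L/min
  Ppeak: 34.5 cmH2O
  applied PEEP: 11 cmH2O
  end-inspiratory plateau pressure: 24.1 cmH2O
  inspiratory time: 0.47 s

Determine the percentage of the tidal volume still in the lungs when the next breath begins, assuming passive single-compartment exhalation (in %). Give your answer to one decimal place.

35.2

Flow: 69 L/min ÷ 60 = 1.15 L/s.
Vt = flow × Ti = 1.15 L/s × 0.47 s × 1000 mL/L = 540.5 mL.
R = (PIP − Pplat)/V̇ = (34.5 − 24.1) / 1.15 = 10.4/1.15 = 9.043 cmH2O·s/L.
C = Vt/(Pplat − PEEP) = 540.5 / (24.1 − 11) = 540.5/13.1 = 41.26 mL/cmH2O.
τ = R × C = 9.043 × 0.04126 L/cmH2O = 0.3731 s.
Fraction remaining at end-expiration = e^(−Te/τ) = e^(−0.39/0.3731) = 0.3516 → 35.16%.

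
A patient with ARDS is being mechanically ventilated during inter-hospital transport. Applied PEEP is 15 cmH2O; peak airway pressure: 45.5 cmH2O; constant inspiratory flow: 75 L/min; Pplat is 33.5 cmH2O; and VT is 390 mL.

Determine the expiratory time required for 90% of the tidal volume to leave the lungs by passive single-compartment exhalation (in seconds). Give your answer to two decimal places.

0.47

Flow: 75 L/min ÷ 60 = 1.25 L/s.
R = (PIP − Pplat)/V̇ = (45.5 − 33.5) / 1.25 = 12.0/1.25 = 9.6 cmH2O·s/L.
C = Vt/(Pplat − PEEP) = 390.0 / (33.5 − 15) = 390.0/18.5 = 21.081 mL/cmH2O.
τ = R × C = 9.6 × 0.02108 L/cmH2O = 0.2024 s.
t = −τ·ln(1 − 0.90) = −0.2024·ln(0.1) = 0.466 s.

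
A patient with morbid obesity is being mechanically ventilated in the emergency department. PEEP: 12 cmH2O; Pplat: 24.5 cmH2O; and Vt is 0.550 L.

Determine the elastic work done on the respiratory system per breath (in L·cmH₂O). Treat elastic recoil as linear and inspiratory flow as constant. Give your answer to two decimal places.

3.44

Elastic work ≈ ½ × (Pplat − PEEP) × Vt = 0.5 × (24.5 − 12) × 0.550 L = 0.5 × 12.5 × 0.550 = 3.438 L·cmH2O.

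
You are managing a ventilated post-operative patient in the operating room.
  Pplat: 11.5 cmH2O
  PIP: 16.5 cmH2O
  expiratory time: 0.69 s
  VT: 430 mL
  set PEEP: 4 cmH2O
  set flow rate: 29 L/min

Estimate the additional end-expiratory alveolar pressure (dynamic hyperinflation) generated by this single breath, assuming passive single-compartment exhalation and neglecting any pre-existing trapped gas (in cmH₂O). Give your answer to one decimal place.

2.3

Flow: 29 L/min ÷ 60 = 0.4833 L/s.
R = (PIP − Pplat)/V̇ = (16.5 − 11.5) / 0.4833 = 5.0/0.4833 = 10.346 cmH2O·s/L.
C = Vt/(Pplat − PEEP) = 430.0 / (11.5 − 4) = 430.0/7.5 = 57.333 mL/cmH2O.
τ = R × C = 10.346 × 0.05733 L/cmH2O = 0.5931 s.
Fraction remaining = e^(−Te/τ) = e^(−0.69/0.5931) = 0.3124; trapped volume = 430.0 × 0.3124 = 134.33 mL.
Additional alveolar pressure from trapping ≈ V_trapped / C = 134.33 / 57.333 = 2.343 cmH2O.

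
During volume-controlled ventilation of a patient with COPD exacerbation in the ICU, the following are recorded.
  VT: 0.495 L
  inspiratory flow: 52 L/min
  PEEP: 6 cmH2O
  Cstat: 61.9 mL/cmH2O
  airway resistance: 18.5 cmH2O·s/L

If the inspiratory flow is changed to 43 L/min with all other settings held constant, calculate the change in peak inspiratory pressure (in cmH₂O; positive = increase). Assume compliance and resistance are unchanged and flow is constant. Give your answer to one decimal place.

-2.8

Flow: 52 L/min ÷ 60 = 0.8667 L/s.
New flow: 43 L/min ÷ 60 = 0.7167 L/s.
PIP = Vt/C + R·V̇ + PEEP (constant-flow equation of motion).
Only the resistive term changes: ΔPIP = R × ΔV̇ = 18.5 × (0.7167 − 0.8667) = 18.5 × -0.15 = -2.775 cmH2O.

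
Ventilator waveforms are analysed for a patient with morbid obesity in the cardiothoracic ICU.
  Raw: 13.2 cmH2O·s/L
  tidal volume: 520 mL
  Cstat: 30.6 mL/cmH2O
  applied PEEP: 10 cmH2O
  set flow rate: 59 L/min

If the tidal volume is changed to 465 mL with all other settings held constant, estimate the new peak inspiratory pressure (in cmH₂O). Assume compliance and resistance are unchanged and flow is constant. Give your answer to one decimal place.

Flow: 59 L/min ÷ 60 = 0.9833 L/s.
PIP = Vt/C + R·V̇ + PEEP (constant-flow equation of motion).
Only the elastic term changes: ΔPIP = ΔVt / C = (465 − 520) / 30.6 = -1.797 cmH2O.
Original PIP = 520/30.6 + 13.2×0.9833 + 10 = 39.973 cmH2O; new PIP = 39.973 + (-1.797) = 38.176 cmH2O.

38.2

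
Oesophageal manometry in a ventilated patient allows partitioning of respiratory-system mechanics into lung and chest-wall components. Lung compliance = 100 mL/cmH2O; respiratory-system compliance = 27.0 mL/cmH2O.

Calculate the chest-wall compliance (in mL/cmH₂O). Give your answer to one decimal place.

1/Ccw = 1/Crs − 1/CL.
1/Ccw = 1/27.0 − 1/100 = 0.02704.
Ccw = 36.982 mL/cmH2O.

37.0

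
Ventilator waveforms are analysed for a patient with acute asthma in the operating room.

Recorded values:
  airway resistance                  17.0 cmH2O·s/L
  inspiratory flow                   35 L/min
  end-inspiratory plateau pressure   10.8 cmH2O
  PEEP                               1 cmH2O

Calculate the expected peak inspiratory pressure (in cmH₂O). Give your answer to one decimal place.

20.7

Flow: 35 L/min ÷ 60 = 0.5833 L/s.
PIP = Pplat + Raw × flow = 10.8 + 17.0 × 0.5833 = 10.8 + 9.916 = 20.716 cmH2O.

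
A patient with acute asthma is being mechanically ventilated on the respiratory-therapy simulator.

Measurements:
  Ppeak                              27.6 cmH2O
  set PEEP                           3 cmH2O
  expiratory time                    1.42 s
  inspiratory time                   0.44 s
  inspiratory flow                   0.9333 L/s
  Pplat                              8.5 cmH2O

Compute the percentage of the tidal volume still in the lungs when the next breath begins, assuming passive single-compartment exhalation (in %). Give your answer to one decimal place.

39.5

Vt = flow × Ti = 0.9333 L/s × 0.44 s × 1000 mL/L = 410.65 mL.
R = (PIP − Pplat)/V̇ = (27.6 − 8.5) / 0.9333 = 19.1/0.9333 = 20.465 cmH2O·s/L.
C = Vt/(Pplat − PEEP) = 410.65 / (8.5 − 3) = 410.65/5.5 = 74.664 mL/cmH2O.
τ = R × C = 20.465 × 0.07466 L/cmH2O = 1.528 s.
Fraction remaining at end-expiration = e^(−Te/τ) = e^(−1.42/1.528) = 0.3948 → 39.48%.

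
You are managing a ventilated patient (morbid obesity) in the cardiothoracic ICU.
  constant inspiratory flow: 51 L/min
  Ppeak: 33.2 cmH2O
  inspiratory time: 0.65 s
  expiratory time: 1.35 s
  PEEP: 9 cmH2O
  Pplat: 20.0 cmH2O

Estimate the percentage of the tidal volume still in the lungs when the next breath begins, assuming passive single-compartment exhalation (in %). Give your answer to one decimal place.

Flow: 51 L/min ÷ 60 = 0.85 L/s.
Vt = flow × Ti = 0.85 L/s × 0.65 s × 1000 mL/L = 552.5 mL.
R = (PIP − Pplat)/V̇ = (33.2 − 20.0) / 0.85 = 13.2/0.85 = 15.529 cmH2O·s/L.
C = Vt/(Pplat − PEEP) = 552.5 / (20.0 − 9) = 552.5/11.0 = 50.227 mL/cmH2O.
τ = R × C = 15.529 × 0.05023 L/cmH2O = 0.78 s.
Fraction remaining at end-expiration = e^(−Te/τ) = e^(−1.35/0.78) = 0.1771 → 17.71%.

17.7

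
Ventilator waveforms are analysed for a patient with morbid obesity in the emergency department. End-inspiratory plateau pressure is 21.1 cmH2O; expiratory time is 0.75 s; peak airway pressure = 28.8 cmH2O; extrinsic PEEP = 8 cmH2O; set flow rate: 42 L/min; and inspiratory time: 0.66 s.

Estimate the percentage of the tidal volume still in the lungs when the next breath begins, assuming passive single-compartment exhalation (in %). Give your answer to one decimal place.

Flow: 42 L/min ÷ 60 = 0.7 L/s.
Vt = flow × Ti = 0.7 L/s × 0.66 s × 1000 mL/L = 462.0 mL.
R = (PIP − Pplat)/V̇ = (28.8 − 21.1) / 0.7 = 7.7/0.7 = 11.0 cmH2O·s/L.
C = Vt/(Pplat − PEEP) = 462.0 / (21.1 − 8) = 462.0/13.1 = 35.267 mL/cmH2O.
τ = R × C = 11.0 × 0.03527 L/cmH2O = 0.388 s.
Fraction remaining at end-expiration = e^(−Te/τ) = e^(−0.75/0.388) = 0.1447 → 14.47%.

14.5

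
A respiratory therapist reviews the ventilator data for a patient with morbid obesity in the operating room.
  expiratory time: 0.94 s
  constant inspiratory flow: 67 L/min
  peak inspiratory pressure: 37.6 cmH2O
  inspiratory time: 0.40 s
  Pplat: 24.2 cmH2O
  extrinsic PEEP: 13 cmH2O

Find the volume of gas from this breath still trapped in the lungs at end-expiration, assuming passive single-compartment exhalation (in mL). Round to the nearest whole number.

63

Flow: 67 L/min ÷ 60 = 1.1167 L/s.
Vt = flow × Ti = 1.1167 L/s × 0.40 s × 1000 mL/L = 446.68 mL.
R = (PIP − Pplat)/V̇ = (37.6 − 24.2) / 1.1167 = 13.4/1.1167 = 12.0 cmH2O·s/L.
C = Vt/(Pplat − PEEP) = 446.68 / (24.2 − 13) = 446.68/11.2 = 39.882 mL/cmH2O.
τ = R × C = 12.0 × 0.03988 L/cmH2O = 0.4786 s.
Fraction remaining = e^(−Te/τ) = e^(−0.94/0.4786) = 0.1403.
Trapped volume = 446.68 × 0.1403 = 62.669 mL.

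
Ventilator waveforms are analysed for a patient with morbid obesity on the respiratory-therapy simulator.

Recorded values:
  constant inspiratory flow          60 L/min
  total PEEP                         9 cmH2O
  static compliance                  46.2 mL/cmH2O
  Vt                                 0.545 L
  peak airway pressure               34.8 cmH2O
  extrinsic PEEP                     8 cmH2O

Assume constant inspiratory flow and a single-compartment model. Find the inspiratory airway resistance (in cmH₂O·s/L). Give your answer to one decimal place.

Flow: 60 L/min ÷ 60 = 1 L/s.
Total PEEP = 9 cmH2O (set 8 + intrinsic 1); this is the baseline alveolar pressure.
Equation of motion (constant flow): PIP = Vt/C + R·V̇ + PEEP.
R·V̇ = PIP − Vt/C − PEEP = 34.8 − 545/46.2 − 9 = 34.8 − 11.797 − 9 = 14.003 cmH2O.
R = 14.003 / 1 = 14.003 cmH2O·s/L.

14.0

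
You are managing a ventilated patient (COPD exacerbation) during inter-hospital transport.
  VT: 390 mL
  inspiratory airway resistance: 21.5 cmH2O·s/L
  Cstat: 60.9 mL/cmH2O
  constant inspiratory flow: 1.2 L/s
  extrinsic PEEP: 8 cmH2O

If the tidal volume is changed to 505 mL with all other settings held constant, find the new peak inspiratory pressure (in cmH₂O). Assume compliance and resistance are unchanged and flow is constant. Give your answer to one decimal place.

PIP = Vt/C + R·V̇ + PEEP (constant-flow equation of motion).
Only the elastic term changes: ΔPIP = ΔVt / C = (505 − 390) / 60.9 = 1.888 cmH2O.
Original PIP = 390/60.9 + 21.5×1.2 + 8 = 40.204 cmH2O; new PIP = 40.204 + (1.888) = 42.092 cmH2O.

42.1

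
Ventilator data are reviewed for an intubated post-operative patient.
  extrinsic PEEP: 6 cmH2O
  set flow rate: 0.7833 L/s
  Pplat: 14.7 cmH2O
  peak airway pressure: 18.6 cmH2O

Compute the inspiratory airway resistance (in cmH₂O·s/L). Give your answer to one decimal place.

Raw = (PIP − Pplat) / flow = (18.6 − 14.7) / 0.7833 = 3.9 / 0.7833 = 4.979 cmH2O·s/L.

5.0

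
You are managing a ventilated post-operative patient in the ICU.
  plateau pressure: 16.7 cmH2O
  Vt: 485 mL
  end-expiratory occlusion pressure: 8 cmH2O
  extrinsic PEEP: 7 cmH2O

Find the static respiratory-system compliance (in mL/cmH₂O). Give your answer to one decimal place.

55.7

End-expiratory occlusion gives total PEEP = 8 cmH2O (intrinsic PEEP = 8 − 7 = 1). Use total PEEP for the elastic gradient.
Cstat = Vt / (Pplat − PEEPtotal) = 485 / (16.7 − 8) = 485 / 8.7 = 55.747 mL/cmH2O.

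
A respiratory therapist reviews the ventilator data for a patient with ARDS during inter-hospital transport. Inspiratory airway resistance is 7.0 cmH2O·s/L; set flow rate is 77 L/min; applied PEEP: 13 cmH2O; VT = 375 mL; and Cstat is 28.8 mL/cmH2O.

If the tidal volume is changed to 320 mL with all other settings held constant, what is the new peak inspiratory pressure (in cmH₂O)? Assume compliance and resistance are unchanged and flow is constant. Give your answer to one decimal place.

33.1

Flow: 77 L/min ÷ 60 = 1.2833 L/s.
PIP = Vt/C + R·V̇ + PEEP (constant-flow equation of motion).
Only the elastic term changes: ΔPIP = ΔVt / C = (320 − 375) / 28.8 = -1.91 cmH2O.
Original PIP = 375/28.8 + 7.0×1.2833 + 13 = 35.004 cmH2O; new PIP = 35.004 + (-1.91) = 33.094 cmH2O.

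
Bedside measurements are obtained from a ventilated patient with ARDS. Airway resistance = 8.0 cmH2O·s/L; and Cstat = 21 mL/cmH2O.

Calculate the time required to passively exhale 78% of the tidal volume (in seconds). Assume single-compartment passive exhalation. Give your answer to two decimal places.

0.25

τ = R × C = 8.0 × 21 mL/cmH2O = 8.0 × 0.021 L/cmH2O = 0.168 s.
Exhaled fraction f = 1 − e^(−t/τ) → t = −τ·ln(1 − f) = −0.168·ln(0.22) = 0.2544 s.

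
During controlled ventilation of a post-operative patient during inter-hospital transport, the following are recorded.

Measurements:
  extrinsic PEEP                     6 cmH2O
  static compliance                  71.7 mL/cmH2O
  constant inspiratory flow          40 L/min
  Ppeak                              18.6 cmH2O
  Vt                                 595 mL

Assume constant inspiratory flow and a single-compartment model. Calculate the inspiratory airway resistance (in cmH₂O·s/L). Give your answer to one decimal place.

6.5

Flow: 40 L/min ÷ 60 = 0.6667 L/s.
Equation of motion (constant flow): PIP = Vt/C + R·V̇ + PEEP.
R·V̇ = PIP − Vt/C − PEEP = 18.6 − 595/71.7 − 6 = 18.6 − 8.298 − 6 = 4.302 cmH2O.
R = 4.302 / 0.6667 = 6.453 cmH2O·s/L.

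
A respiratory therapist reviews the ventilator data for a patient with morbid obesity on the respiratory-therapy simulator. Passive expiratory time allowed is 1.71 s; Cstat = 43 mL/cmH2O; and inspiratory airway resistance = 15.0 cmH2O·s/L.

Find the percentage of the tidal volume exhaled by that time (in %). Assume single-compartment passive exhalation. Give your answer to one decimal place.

92.9

τ = R × C = 15.0 × 43 mL/cmH2O = 15.0 × 0.043 L/cmH2O = 0.645 s.
Passive exhalation: V(t)/V₀ = e^(−t/τ) = e^(−1.71/0.645) = 0.07057.
Fraction exhaled = 1 − 0.07057 = 0.9294 → 92.94%.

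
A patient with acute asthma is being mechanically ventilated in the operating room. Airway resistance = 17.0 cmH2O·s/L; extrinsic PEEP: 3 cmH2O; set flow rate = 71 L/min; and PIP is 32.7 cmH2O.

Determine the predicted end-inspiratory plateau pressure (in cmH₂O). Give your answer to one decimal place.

Flow: 71 L/min ÷ 60 = 1.1833 L/s.
Pplat = PIP − Raw × flow = 32.7 − 17.0 × 1.1833 = 32.7 − 20.116 = 12.584 cmH2O.

12.6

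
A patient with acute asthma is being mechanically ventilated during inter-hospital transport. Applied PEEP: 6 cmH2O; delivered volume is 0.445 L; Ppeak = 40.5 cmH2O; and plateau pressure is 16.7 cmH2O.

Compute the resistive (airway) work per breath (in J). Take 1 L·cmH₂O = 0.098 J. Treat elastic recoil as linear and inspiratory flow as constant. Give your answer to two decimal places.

With constant inspiratory flow the resistive pressure is constant at PIP − Pplat = 40.5 − 16.7 = 23.8 cmH2O, so resistive work = 23.8 × 0.445 = 10.591 L·cmH2O.
× 0.098 J/(L·cmH2O) → 1.038 J.

1.04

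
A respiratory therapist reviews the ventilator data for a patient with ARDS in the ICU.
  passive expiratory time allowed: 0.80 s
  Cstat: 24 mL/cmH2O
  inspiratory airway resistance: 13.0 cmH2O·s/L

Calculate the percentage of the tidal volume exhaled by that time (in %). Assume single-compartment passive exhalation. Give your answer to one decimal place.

τ = R × C = 13.0 × 24 mL/cmH2O = 13.0 × 0.024 L/cmH2O = 0.312 s.
Passive exhalation: V(t)/V₀ = e^(−t/τ) = e^(−0.80/0.312) = 0.07699.
Fraction exhaled = 1 − 0.07699 = 0.923 → 92.3%.

92.3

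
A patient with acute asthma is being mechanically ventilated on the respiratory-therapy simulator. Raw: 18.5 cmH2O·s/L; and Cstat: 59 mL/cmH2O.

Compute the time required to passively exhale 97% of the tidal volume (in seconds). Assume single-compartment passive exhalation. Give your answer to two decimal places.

3.83

τ = R × C = 18.5 × 59 mL/cmH2O = 18.5 × 0.059 L/cmH2O = 1.092 s.
Exhaled fraction f = 1 − e^(−t/τ) → t = −τ·ln(1 − f) = −1.092·ln(0.03) = 3.829 s.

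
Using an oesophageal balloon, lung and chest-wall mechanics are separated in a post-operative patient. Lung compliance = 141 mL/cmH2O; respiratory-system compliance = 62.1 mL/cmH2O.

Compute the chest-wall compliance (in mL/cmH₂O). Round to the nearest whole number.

1/Ccw = 1/Crs − 1/CL.
1/Ccw = 1/62.1 − 1/141 = 0.009011.
Ccw = 110.98 mL/cmH2O.

111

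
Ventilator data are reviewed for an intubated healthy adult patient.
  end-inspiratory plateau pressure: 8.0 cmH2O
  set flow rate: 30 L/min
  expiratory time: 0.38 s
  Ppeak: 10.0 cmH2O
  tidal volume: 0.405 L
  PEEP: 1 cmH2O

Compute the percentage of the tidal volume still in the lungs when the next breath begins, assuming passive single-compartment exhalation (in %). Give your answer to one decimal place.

19.4

Flow: 30 L/min ÷ 60 = 0.5 L/s.
R = (PIP − Pplat)/V̇ = (10.0 − 8.0) / 0.5 = 2.0/0.5 = 4.0 cmH2O·s/L.
C = Vt/(Pplat − PEEP) = 405.0 / (8.0 − 1) = 405.0/7.0 = 57.857 mL/cmH2O.
τ = R × C = 4.0 × 0.05786 L/cmH2O = 0.2314 s.
Fraction remaining at end-expiration = e^(−Te/τ) = e^(−0.38/0.2314) = 0.1936 → 19.36%.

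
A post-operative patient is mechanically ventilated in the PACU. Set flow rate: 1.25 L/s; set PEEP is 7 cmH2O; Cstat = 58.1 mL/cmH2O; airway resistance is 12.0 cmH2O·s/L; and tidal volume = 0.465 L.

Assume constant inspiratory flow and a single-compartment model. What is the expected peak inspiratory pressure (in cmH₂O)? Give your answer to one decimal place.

30.0

Equation of motion (constant flow): PIP = Vt/C + R·V̇ + PEEP.
PIP = 465/58.1 + 12.0×1.25 + 7 = 8.003 + 15.0 + 7 = 30.003 cmH2O.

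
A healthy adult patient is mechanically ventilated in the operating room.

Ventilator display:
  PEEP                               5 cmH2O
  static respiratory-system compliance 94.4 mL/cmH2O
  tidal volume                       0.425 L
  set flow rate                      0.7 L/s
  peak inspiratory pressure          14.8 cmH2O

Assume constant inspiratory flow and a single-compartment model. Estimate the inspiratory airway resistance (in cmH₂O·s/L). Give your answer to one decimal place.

Equation of motion (constant flow): PIP = Vt/C + R·V̇ + PEEP.
R·V̇ = PIP − Vt/C − PEEP = 14.8 − 425/94.4 − 5 = 14.8 − 4.502 − 5 = 5.298 cmH2O.
R = 5.298 / 0.7 = 7.569 cmH2O·s/L.

7.6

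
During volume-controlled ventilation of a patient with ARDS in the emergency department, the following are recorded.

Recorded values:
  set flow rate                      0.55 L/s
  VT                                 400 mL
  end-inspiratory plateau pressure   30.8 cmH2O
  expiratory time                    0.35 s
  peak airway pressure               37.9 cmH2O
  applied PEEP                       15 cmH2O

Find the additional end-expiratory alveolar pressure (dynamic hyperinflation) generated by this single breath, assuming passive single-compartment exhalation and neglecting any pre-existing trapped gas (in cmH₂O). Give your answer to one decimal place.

R = (PIP − Pplat)/V̇ = (37.9 − 30.8) / 0.55 = 7.1/0.55 = 12.909 cmH2O·s/L.
C = Vt/(Pplat − PEEP) = 400.0 / (30.8 − 15) = 400.0/15.8 = 25.316 mL/cmH2O.
τ = R × C = 12.909 × 0.02532 L/cmH2O = 0.3269 s.
Fraction remaining = e^(−Te/τ) = e^(−0.35/0.3269) = 0.3428; trapped volume = 400.0 × 0.3428 = 137.12 mL.
Additional alveolar pressure from trapping ≈ V_trapped / C = 137.12 / 25.316 = 5.416 cmH2O.

5.4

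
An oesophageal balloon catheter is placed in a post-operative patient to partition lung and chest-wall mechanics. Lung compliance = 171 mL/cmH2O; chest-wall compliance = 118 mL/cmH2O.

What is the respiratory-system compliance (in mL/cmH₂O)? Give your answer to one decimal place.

69.8

Lung and chest wall are elastances in series: 1/Crs = 1/CL + 1/Ccw.
1/Crs = 1/171 + 1/118 = 0.01432.
Crs = 69.832 mL/cmH2O.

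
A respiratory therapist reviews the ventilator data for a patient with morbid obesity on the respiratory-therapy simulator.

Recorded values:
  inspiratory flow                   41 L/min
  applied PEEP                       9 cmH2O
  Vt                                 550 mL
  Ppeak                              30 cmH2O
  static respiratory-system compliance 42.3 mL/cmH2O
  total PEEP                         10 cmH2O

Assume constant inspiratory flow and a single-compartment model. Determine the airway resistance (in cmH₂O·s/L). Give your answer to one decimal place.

Flow: 41 L/min ÷ 60 = 0.6833 L/s.
Total PEEP = 10 cmH2O (set 9 + intrinsic 1); this is the baseline alveolar pressure.
Equation of motion (constant flow): PIP = Vt/C + R·V̇ + PEEP.
R·V̇ = PIP − Vt/C − PEEP = 30 − 550/42.3 − 10 = 30 − 13.002 − 10 = 6.998 cmH2O.
R = 6.998 / 0.6833 = 10.241 cmH2O·s/L.

10.2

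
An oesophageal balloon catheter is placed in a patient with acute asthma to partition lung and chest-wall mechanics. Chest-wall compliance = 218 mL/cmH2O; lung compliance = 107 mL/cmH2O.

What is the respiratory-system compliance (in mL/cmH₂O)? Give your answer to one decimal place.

Lung and chest wall are elastances in series: 1/Crs = 1/CL + 1/Ccw.
1/Crs = 1/107 + 1/218 = 0.01393.
Crs = 71.788 mL/cmH2O.

71.8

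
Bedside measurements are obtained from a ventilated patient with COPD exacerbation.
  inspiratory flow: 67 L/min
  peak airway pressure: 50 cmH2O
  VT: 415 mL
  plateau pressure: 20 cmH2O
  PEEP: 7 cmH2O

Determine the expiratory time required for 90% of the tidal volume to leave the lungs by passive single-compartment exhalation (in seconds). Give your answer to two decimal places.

Flow: 67 L/min ÷ 60 = 1.1167 L/s.
R = (PIP − Pplat)/V̇ = (50 − 20) / 1.1167 = 30.0/1.1167 = 26.865 cmH2O·s/L.
C = Vt/(Pplat − PEEP) = 415.0 / (20 − 7) = 415.0/13.0 = 31.923 mL/cmH2O.
τ = R × C = 26.865 × 0.03192 L/cmH2O = 0.8575 s.
t = −τ·ln(1 − 0.90) = −0.8575·ln(0.1) = 1.974 s.

1.97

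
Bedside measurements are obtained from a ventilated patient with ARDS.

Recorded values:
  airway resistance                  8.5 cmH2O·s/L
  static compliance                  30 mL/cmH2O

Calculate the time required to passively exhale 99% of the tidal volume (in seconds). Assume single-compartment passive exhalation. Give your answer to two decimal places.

τ = R × C = 8.5 × 30 mL/cmH2O = 8.5 × 0.030 L/cmH2O = 0.255 s.
Exhaled fraction f = 1 − e^(−t/τ) → t = −τ·ln(1 − f) = −0.255·ln(0.01) = 1.174 s.

1.17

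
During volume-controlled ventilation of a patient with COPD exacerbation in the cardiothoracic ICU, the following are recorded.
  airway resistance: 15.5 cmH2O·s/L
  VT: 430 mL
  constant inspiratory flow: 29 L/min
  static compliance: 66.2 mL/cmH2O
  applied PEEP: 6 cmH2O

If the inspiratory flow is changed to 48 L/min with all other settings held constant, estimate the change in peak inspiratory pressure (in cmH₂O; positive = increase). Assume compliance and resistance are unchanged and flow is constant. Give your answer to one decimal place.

4.9

Flow: 29 L/min ÷ 60 = 0.4833 L/s.
New flow: 48 L/min ÷ 60 = 0.8 L/s.
PIP = Vt/C + R·V̇ + PEEP (constant-flow equation of motion).
Only the resistive term changes: ΔPIP = R × ΔV̇ = 15.5 × (0.8 − 0.4833) = 15.5 × 0.3167 = 4.909 cmH2O.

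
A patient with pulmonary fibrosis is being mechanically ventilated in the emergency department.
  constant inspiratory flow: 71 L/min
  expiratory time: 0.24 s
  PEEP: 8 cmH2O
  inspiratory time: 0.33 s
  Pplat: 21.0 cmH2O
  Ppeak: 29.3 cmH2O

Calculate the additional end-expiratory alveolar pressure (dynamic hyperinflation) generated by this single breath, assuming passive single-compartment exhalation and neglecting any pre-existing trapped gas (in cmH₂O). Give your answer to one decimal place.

4.2

Flow: 71 L/min ÷ 60 = 1.1833 L/s.
Vt = flow × Ti = 1.1833 L/s × 0.33 s × 1000 mL/L = 390.49 mL.
R = (PIP − Pplat)/V̇ = (29.3 − 21.0) / 1.1833 = 8.3/1.1833 = 7.014 cmH2O·s/L.
C = Vt/(Pplat − PEEP) = 390.49 / (21.0 − 8) = 390.49/13.0 = 30.038 mL/cmH2O.
τ = R × C = 7.014 × 0.03004 L/cmH2O = 0.2107 s.
Fraction remaining = e^(−Te/τ) = e^(−0.24/0.2107) = 0.3201; trapped volume = 390.49 × 0.3201 = 125.0 mL.
Additional alveolar pressure from trapping ≈ V_trapped / C = 125.0 / 30.038 = 4.161 cmH2O.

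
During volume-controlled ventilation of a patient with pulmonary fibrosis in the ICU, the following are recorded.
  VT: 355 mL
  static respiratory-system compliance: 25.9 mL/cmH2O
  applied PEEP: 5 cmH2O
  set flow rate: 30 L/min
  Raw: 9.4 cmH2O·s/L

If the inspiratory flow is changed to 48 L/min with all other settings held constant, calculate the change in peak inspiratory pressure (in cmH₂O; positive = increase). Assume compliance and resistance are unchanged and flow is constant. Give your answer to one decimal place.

2.8

Flow: 30 L/min ÷ 60 = 0.5 L/s.
New flow: 48 L/min ÷ 60 = 0.8 L/s.
PIP = Vt/C + R·V̇ + PEEP (constant-flow equation of motion).
Only the resistive term changes: ΔPIP = R × ΔV̇ = 9.4 × (0.8 − 0.5) = 9.4 × 0.3 = 2.82 cmH2O.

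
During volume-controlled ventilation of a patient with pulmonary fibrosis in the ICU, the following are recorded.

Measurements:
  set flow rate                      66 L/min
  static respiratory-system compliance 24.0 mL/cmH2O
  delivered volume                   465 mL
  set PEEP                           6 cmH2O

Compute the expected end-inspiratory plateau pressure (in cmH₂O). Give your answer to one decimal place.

25.4

Pplat = PEEP + Vt / Cstat = 6 + 465 / 24.0 = 6 + 19.375 = 25.375 cmH2O.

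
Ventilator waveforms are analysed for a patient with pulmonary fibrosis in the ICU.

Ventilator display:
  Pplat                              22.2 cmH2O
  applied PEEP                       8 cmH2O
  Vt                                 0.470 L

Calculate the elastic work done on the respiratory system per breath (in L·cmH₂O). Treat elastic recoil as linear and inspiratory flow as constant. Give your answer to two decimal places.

Elastic work ≈ ½ × (Pplat − PEEP) × Vt = 0.5 × (22.2 − 8) × 0.470 L = 0.5 × 14.2 × 0.470 = 3.337 L·cmH2O.

3.34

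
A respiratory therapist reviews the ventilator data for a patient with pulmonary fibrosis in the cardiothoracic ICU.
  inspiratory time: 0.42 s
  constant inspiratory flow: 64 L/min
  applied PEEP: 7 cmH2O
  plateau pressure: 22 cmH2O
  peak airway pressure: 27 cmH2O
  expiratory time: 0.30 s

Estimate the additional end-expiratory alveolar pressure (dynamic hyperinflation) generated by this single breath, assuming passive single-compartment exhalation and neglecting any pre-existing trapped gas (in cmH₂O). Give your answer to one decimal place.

Flow: 64 L/min ÷ 60 = 1.0667 L/s.
Vt = flow × Ti = 1.0667 L/s × 0.42 s × 1000 mL/L = 448.01 mL.
R = (PIP − Pplat)/V̇ = (27 − 22) / 1.0667 = 5.0/1.0667 = 4.687 cmH2O·s/L.
C = Vt/(Pplat − PEEP) = 448.01 / (22 − 7) = 448.01/15.0 = 29.867 mL/cmH2O.
τ = R × C = 4.687 × 0.02987 L/cmH2O = 0.14 s.
Fraction remaining = e^(−Te/τ) = e^(−0.30/0.14) = 0.1173; trapped volume = 448.01 × 0.1173 = 52.552 mL.
Additional alveolar pressure from trapping ≈ V_trapped / C = 52.552 / 29.867 = 1.76 cmH2O.

1.8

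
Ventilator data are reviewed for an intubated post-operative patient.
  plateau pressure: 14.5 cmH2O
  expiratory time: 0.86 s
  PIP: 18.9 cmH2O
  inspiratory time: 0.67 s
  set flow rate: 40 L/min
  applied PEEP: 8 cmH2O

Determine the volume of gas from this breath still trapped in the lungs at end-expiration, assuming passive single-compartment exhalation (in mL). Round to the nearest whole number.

67

Flow: 40 L/min ÷ 60 = 0.6667 L/s.
Vt = flow × Ti = 0.6667 L/s × 0.67 s × 1000 mL/L = 446.69 mL.
R = (PIP − Pplat)/V̇ = (18.9 − 14.5) / 0.6667 = 4.4/0.6667 = 6.6 cmH2O·s/L.
C = Vt/(Pplat − PEEP) = 446.69 / (14.5 − 8) = 446.69/6.5 = 68.722 mL/cmH2O.
τ = R × C = 6.6 × 0.06872 L/cmH2O = 0.4536 s.
Fraction remaining = e^(−Te/τ) = e^(−0.86/0.4536) = 0.1502.
Trapped volume = 446.69 × 0.1502 = 67.093 mL.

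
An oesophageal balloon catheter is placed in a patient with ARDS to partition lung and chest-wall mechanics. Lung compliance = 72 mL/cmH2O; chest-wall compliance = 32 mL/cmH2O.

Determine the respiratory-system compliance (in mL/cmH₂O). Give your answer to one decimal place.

22.2

Lung and chest wall are elastances in series: 1/Crs = 1/CL + 1/Ccw.
1/Crs = 1/72 + 1/32 = 0.04514.
Crs = 22.153 mL/cmH2O.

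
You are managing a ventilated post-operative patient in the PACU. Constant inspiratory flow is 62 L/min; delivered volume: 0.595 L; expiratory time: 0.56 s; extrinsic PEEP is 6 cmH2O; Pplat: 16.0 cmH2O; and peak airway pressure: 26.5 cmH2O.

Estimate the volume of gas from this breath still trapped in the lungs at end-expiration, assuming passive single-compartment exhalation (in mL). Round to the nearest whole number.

Flow: 62 L/min ÷ 60 = 1.0333 L/s.
R = (PIP − Pplat)/V̇ = (26.5 − 16.0) / 1.0333 = 10.5/1.0333 = 10.162 cmH2O·s/L.
C = Vt/(Pplat − PEEP) = 595.0 / (16.0 − 6) = 595.0/10.0 = 59.5 mL/cmH2O.
τ = R × C = 10.162 × 0.0595 L/cmH2O = 0.6046 s.
Fraction remaining = e^(−Te/τ) = e^(−0.56/0.6046) = 0.396.
Trapped volume = 595.0 × 0.396 = 235.62 mL.

236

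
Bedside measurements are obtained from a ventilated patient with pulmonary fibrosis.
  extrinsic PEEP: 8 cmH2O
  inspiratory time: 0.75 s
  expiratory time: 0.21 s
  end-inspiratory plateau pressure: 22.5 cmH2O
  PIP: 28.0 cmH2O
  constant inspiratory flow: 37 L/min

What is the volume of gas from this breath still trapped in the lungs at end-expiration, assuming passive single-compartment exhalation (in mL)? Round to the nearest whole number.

Flow: 37 L/min ÷ 60 = 0.6167 L/s.
Vt = flow × Ti = 0.6167 L/s × 0.75 s × 1000 mL/L = 462.53 mL.
R = (PIP − Pplat)/V̇ = (28.0 − 22.5) / 0.6167 = 5.5/0.6167 = 8.918 cmH2O·s/L.
C = Vt/(Pplat − PEEP) = 462.53 / (22.5 − 8) = 462.53/14.5 = 31.899 mL/cmH2O.
τ = R × C = 8.918 × 0.0319 L/cmH2O = 0.2845 s.
Fraction remaining = e^(−Te/τ) = e^(−0.21/0.2845) = 0.478.
Trapped volume = 462.53 × 0.478 = 221.09 mL.

221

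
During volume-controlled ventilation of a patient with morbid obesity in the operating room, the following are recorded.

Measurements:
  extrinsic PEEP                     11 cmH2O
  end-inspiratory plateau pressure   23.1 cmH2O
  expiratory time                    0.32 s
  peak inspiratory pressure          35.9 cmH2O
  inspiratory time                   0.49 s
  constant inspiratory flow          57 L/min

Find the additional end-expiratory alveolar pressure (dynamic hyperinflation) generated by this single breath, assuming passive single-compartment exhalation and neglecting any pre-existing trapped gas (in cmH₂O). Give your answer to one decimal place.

Flow: 57 L/min ÷ 60 = 0.95 L/s.
Vt = flow × Ti = 0.95 L/s × 0.49 s × 1000 mL/L = 465.5 mL.
R = (PIP − Pplat)/V̇ = (35.9 − 23.1) / 0.95 = 12.8/0.95 = 13.474 cmH2O·s/L.
C = Vt/(Pplat − PEEP) = 465.5 / (23.1 − 11) = 465.5/12.1 = 38.471 mL/cmH2O.
τ = R × C = 13.474 × 0.03847 L/cmH2O = 0.5183 s.
Fraction remaining = e^(−Te/τ) = e^(−0.32/0.5183) = 0.5393; trapped volume = 465.5 × 0.5393 = 251.04 mL.
Additional alveolar pressure from trapping ≈ V_trapped / C = 251.04 / 38.471 = 6.525 cmH2O.

6.5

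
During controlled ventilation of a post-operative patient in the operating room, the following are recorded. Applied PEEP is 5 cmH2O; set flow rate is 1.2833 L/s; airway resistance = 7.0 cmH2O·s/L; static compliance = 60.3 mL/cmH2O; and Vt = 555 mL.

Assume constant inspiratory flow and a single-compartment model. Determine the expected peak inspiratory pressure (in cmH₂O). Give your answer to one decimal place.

23.2

Equation of motion (constant flow): PIP = Vt/C + R·V̇ + PEEP.
PIP = 555/60.3 + 7.0×1.2833 + 5 = 9.204 + 8.983 + 5 = 23.187 cmH2O.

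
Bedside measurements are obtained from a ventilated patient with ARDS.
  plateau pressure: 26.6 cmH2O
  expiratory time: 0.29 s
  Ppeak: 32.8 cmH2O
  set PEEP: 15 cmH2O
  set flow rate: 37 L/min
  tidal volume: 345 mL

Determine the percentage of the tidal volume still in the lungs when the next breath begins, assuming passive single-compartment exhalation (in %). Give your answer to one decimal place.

Flow: 37 L/min ÷ 60 = 0.6167 L/s.
R = (PIP − Pplat)/V̇ = (32.8 − 26.6) / 0.6167 = 6.2/0.6167 = 10.054 cmH2O·s/L.
C = Vt/(Pplat − PEEP) = 345.0 / (26.6 − 15) = 345.0/11.6 = 29.741 mL/cmH2O.
τ = R × C = 10.054 × 0.02974 L/cmH2O = 0.299 s.
Fraction remaining at end-expiration = e^(−Te/τ) = e^(−0.29/0.299) = 0.3791 → 37.91%.

37.9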